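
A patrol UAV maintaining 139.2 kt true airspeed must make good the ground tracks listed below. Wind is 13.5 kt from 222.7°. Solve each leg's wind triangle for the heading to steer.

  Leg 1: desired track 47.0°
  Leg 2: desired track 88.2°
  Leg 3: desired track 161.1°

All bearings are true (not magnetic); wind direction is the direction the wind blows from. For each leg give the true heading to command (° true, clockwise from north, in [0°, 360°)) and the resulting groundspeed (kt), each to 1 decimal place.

Leg 1: desired track 47.0°; wind correction +0.4° → command heading 47.4°, groundspeed 152.7 kt
Leg 2: desired track 88.2°; wind correction +4.0° → command heading 92.2°, groundspeed 148.3 kt
Leg 3: desired track 161.1°; wind correction +4.9° → command heading 166.0°, groundspeed 132.3 kt

Leg 1: heading=47.4°, groundspeed=152.7 kt
Leg 2: heading=92.2°, groundspeed=148.3 kt
Leg 3: heading=166.0°, groundspeed=132.3 kt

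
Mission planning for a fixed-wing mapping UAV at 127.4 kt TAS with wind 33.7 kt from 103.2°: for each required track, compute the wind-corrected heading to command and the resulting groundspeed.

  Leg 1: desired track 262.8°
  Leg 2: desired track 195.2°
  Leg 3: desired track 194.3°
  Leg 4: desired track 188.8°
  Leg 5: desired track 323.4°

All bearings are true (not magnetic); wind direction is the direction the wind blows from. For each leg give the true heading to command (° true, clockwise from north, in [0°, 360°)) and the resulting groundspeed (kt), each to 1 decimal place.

Leg 1: desired track 262.8°; wind correction -5.3° → command heading 257.5°, groundspeed 158.4 kt
Leg 2: desired track 195.2°; wind correction -15.3° → command heading 179.9°, groundspeed 124.0 kt
Leg 3: desired track 194.3°; wind correction -15.3° → command heading 179.0°, groundspeed 123.5 kt
Leg 4: desired track 188.8°; wind correction -15.3° → command heading 173.5°, groundspeed 120.3 kt
Leg 5: desired track 323.4°; wind correction +9.8° → command heading 333.2°, groundspeed 151.3 kt

Leg 1: heading=257.5°, groundspeed=158.4 kt
Leg 2: heading=179.9°, groundspeed=124.0 kt
Leg 3: heading=179.0°, groundspeed=123.5 kt
Leg 4: heading=173.5°, groundspeed=120.3 kt
Leg 5: heading=333.2°, groundspeed=151.3 kt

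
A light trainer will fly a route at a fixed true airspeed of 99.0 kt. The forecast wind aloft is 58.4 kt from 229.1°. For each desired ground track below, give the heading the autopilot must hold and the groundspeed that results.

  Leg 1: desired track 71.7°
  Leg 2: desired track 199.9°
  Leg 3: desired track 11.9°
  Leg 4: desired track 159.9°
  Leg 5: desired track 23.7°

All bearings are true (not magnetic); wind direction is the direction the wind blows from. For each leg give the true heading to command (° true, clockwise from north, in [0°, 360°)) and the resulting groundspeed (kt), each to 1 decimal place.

Leg 1: heading=84.8°, groundspeed=150.3 kt
Leg 2: heading=216.6°, groundspeed=43.8 kt
Leg 3: heading=351.0°, groundspeed=139.0 kt
Leg 4: heading=193.4°, groundspeed=61.8 kt
Leg 5: heading=9.0°, groundspeed=148.5 kt

Leg 1: desired track 71.7°; wind correction +13.1° → command heading 84.8°, groundspeed 150.3 kt
Leg 2: desired track 199.9°; wind correction +16.7° → command heading 216.6°, groundspeed 43.8 kt
Leg 3: desired track 11.9°; wind correction -20.9° → command heading 351.0°, groundspeed 139.0 kt
Leg 4: desired track 159.9°; wind correction +33.5° → command heading 193.4°, groundspeed 61.8 kt
Leg 5: desired track 23.7°; wind correction -14.7° → command heading 9.0°, groundspeed 148.5 kt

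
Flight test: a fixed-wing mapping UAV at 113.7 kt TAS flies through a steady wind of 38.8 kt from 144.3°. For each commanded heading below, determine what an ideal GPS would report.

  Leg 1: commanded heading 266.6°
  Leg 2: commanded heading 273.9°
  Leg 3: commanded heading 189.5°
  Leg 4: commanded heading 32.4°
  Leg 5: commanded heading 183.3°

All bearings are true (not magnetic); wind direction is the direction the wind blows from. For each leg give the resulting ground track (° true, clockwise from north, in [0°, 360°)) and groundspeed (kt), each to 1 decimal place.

Leg 1: track=280.3°, groundspeed=138.4 kt
Leg 2: track=286.1°, groundspeed=141.6 kt
Leg 3: track=207.2°, groundspeed=90.6 kt
Leg 4: track=16.7°, groundspeed=133.1 kt
Leg 5: track=199.6°, groundspeed=87.0 kt

Leg 1: heading 266.6°; drift +13.7° → track 280.3°, groundspeed 138.4 kt
Leg 2: heading 273.9°; drift +12.2° → track 286.1°, groundspeed 141.6 kt
Leg 3: heading 189.5°; drift +17.7° → track 207.2°, groundspeed 90.6 kt
Leg 4: heading 32.4°; drift -15.7° → track 16.7°, groundspeed 133.1 kt
Leg 5: heading 183.3°; drift +16.3° → track 199.6°, groundspeed 87.0 kt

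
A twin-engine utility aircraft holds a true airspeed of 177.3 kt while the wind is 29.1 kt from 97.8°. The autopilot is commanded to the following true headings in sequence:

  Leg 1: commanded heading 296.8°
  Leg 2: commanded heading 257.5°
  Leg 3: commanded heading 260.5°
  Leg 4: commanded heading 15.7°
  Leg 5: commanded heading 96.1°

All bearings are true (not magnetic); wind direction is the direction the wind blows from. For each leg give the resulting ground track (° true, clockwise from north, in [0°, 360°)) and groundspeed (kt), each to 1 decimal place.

Leg 1: heading 296.8°; drift -2.6° → track 294.2°, groundspeed 205.0 kt
Leg 2: heading 257.5°; drift +2.8° → track 260.3°, groundspeed 204.8 kt
Leg 3: heading 260.5°; drift +2.4° → track 262.9°, groundspeed 205.3 kt
Leg 4: heading 15.7°; drift -9.4° → track 6.3°, groundspeed 175.7 kt
Leg 5: heading 96.1°; drift -0.3° → track 95.8°, groundspeed 148.2 kt

Leg 1: track=294.2°, groundspeed=205.0 kt
Leg 2: track=260.3°, groundspeed=204.8 kt
Leg 3: track=262.9°, groundspeed=205.3 kt
Leg 4: track=6.3°, groundspeed=175.7 kt
Leg 5: track=95.8°, groundspeed=148.2 kt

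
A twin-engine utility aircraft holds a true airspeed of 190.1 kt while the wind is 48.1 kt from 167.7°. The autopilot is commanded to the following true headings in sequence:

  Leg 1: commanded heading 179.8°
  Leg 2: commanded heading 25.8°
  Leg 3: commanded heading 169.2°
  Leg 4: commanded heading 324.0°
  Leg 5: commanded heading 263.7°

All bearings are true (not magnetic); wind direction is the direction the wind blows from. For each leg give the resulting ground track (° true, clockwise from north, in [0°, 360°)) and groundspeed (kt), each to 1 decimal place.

Leg 1: track=183.8°, groundspeed=143.4 kt
Leg 2: track=18.4°, groundspeed=229.9 kt
Leg 3: track=169.7°, groundspeed=142.0 kt
Leg 4: track=328.7°, groundspeed=234.9 kt
Leg 5: track=277.5°, groundspeed=200.9 kt

Leg 1: heading 179.8°; drift +4.0° → track 183.8°, groundspeed 143.4 kt
Leg 2: heading 25.8°; drift -7.4° → track 18.4°, groundspeed 229.9 kt
Leg 3: heading 169.2°; drift +0.5° → track 169.7°, groundspeed 142.0 kt
Leg 4: heading 324.0°; drift +4.7° → track 328.7°, groundspeed 234.9 kt
Leg 5: heading 263.7°; drift +13.8° → track 277.5°, groundspeed 200.9 kt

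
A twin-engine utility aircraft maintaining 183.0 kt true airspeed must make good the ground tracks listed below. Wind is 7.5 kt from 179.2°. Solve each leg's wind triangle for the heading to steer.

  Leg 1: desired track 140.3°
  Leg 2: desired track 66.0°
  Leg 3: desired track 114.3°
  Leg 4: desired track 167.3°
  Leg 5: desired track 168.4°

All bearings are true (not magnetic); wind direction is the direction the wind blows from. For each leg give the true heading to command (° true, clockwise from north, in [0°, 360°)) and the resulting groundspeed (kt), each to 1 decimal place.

Leg 1: heading=141.8°, groundspeed=177.1 kt
Leg 2: heading=68.2°, groundspeed=185.8 kt
Leg 3: heading=116.4°, groundspeed=179.7 kt
Leg 4: heading=167.8°, groundspeed=175.7 kt
Leg 5: heading=168.8°, groundspeed=175.6 kt

Leg 1: desired track 140.3°; wind correction +1.5° → command heading 141.8°, groundspeed 177.1 kt
Leg 2: desired track 66.0°; wind correction +2.2° → command heading 68.2°, groundspeed 185.8 kt
Leg 3: desired track 114.3°; wind correction +2.1° → command heading 116.4°, groundspeed 179.7 kt
Leg 4: desired track 167.3°; wind correction +0.5° → command heading 167.8°, groundspeed 175.7 kt
Leg 5: desired track 168.4°; wind correction +0.4° → command heading 168.8°, groundspeed 175.6 kt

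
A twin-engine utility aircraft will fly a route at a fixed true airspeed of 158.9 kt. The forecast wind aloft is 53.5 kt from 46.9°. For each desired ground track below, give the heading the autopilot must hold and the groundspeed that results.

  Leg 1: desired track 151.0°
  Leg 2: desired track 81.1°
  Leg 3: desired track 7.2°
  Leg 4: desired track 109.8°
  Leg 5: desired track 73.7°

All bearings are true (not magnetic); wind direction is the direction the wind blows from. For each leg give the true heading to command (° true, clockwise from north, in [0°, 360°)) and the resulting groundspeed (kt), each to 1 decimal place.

Leg 1: desired track 151.0°; wind correction -19.1° → command heading 131.9°, groundspeed 163.2 kt
Leg 2: desired track 81.1°; wind correction -10.9° → command heading 70.2°, groundspeed 111.8 kt
Leg 3: desired track 7.2°; wind correction +12.4° → command heading 19.6°, groundspeed 114.0 kt
Leg 4: desired track 109.8°; wind correction -17.4° → command heading 92.4°, groundspeed 127.2 kt
Leg 5: desired track 73.7°; wind correction -8.7° → command heading 65.0°, groundspeed 109.3 kt

Leg 1: heading=131.9°, groundspeed=163.2 kt
Leg 2: heading=70.2°, groundspeed=111.8 kt
Leg 3: heading=19.6°, groundspeed=114.0 kt
Leg 4: heading=92.4°, groundspeed=127.2 kt
Leg 5: heading=65.0°, groundspeed=109.3 kt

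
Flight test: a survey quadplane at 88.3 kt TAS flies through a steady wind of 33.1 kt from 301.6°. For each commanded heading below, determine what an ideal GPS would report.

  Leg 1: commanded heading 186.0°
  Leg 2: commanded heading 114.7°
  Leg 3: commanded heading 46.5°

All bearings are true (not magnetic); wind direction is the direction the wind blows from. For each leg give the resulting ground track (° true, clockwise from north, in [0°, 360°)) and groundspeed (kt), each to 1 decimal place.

Leg 1: track=169.8°, groundspeed=106.9 kt
Leg 2: track=116.6°, groundspeed=121.2 kt
Leg 3: track=64.8°, groundspeed=102.0 kt

Leg 1: heading 186.0°; drift -16.2° → track 169.8°, groundspeed 106.9 kt
Leg 2: heading 114.7°; drift +1.9° → track 116.6°, groundspeed 121.2 kt
Leg 3: heading 46.5°; drift +18.3° → track 64.8°, groundspeed 102.0 kt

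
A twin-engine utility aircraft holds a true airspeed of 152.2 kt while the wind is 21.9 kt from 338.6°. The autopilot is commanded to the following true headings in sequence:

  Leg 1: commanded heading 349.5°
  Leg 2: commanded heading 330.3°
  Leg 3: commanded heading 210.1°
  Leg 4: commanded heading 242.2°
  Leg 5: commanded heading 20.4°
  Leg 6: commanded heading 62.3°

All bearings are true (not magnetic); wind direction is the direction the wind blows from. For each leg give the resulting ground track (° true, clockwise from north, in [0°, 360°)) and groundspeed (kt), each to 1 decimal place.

Leg 1: track=351.3°, groundspeed=130.8 kt
Leg 2: track=328.9°, groundspeed=130.6 kt
Leg 3: track=204.2°, groundspeed=166.7 kt
Leg 4: track=234.2°, groundspeed=156.2 kt
Leg 5: track=26.5°, groundspeed=136.7 kt
Leg 6: track=70.6°, groundspeed=151.4 kt

Leg 1: heading 349.5°; drift +1.8° → track 351.3°, groundspeed 130.8 kt
Leg 2: heading 330.3°; drift -1.4° → track 328.9°, groundspeed 130.6 kt
Leg 3: heading 210.1°; drift -5.9° → track 204.2°, groundspeed 166.7 kt
Leg 4: heading 242.2°; drift -8.0° → track 234.2°, groundspeed 156.2 kt
Leg 5: heading 20.4°; drift +6.1° → track 26.5°, groundspeed 136.7 kt
Leg 6: heading 62.3°; drift +8.3° → track 70.6°, groundspeed 151.4 kt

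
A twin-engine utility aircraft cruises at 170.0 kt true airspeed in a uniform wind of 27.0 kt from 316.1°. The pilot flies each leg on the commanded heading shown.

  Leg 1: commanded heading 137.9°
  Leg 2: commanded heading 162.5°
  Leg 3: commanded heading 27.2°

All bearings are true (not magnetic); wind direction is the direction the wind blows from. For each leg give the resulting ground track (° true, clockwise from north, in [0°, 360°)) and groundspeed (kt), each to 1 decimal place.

Leg 1: track=137.7°, groundspeed=197.0 kt
Leg 2: track=159.0°, groundspeed=194.6 kt
Leg 3: track=36.2°, groundspeed=163.3 kt

Leg 1: heading 137.9°; drift -0.2° → track 137.7°, groundspeed 197.0 kt
Leg 2: heading 162.5°; drift -3.5° → track 159.0°, groundspeed 194.6 kt
Leg 3: heading 27.2°; drift +9.0° → track 36.2°, groundspeed 163.3 kt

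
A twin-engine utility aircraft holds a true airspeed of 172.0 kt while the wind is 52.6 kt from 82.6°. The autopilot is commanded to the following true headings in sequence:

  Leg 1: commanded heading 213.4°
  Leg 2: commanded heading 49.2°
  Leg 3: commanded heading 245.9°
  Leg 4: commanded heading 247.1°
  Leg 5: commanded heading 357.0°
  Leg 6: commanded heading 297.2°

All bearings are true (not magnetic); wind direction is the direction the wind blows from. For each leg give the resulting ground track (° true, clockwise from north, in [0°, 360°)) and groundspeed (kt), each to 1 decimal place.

Leg 1: heading 213.4°; drift +10.9° → track 224.3°, groundspeed 210.2 kt
Leg 2: heading 49.2°; drift -12.7° → track 36.5°, groundspeed 131.3 kt
Leg 3: heading 245.9°; drift +3.9° → track 249.8°, groundspeed 222.9 kt
Leg 4: heading 247.1°; drift +3.6° → track 250.7°, groundspeed 223.1 kt
Leg 5: heading 357.0°; drift -17.3° → track 339.7°, groundspeed 176.0 kt
Leg 6: heading 297.2°; drift -7.9° → track 289.3°, groundspeed 217.4 kt

Leg 1: track=224.3°, groundspeed=210.2 kt
Leg 2: track=36.5°, groundspeed=131.3 kt
Leg 3: track=249.8°, groundspeed=222.9 kt
Leg 4: track=250.7°, groundspeed=223.1 kt
Leg 5: track=339.7°, groundspeed=176.0 kt
Leg 6: track=289.3°, groundspeed=217.4 kt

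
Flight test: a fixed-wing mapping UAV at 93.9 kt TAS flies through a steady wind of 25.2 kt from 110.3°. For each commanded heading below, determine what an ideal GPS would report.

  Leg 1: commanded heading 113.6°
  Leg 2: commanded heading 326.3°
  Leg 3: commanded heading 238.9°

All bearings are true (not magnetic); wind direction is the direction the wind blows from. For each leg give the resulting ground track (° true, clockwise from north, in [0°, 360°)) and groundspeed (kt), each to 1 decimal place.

Leg 1: track=114.8°, groundspeed=68.8 kt
Leg 2: track=318.9°, groundspeed=115.2 kt
Leg 3: track=249.1°, groundspeed=111.4 kt

Leg 1: heading 113.6°; drift +1.2° → track 114.8°, groundspeed 68.8 kt
Leg 2: heading 326.3°; drift -7.4° → track 318.9°, groundspeed 115.2 kt
Leg 3: heading 238.9°; drift +10.2° → track 249.1°, groundspeed 111.4 kt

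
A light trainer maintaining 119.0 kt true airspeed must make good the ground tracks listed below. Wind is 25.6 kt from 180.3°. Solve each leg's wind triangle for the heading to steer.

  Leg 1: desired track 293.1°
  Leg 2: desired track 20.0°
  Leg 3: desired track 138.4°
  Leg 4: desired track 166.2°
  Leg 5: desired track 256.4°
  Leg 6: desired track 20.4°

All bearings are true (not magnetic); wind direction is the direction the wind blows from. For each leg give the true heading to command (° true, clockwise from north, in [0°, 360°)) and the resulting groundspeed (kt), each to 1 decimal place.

Leg 1: heading=281.7°, groundspeed=126.6 kt
Leg 2: heading=24.2°, groundspeed=142.8 kt
Leg 3: heading=146.7°, groundspeed=98.7 kt
Leg 4: heading=169.2°, groundspeed=94.0 kt
Leg 5: heading=244.3°, groundspeed=110.2 kt
Leg 6: heading=24.6°, groundspeed=142.7 kt

Leg 1: desired track 293.1°; wind correction -11.4° → command heading 281.7°, groundspeed 126.6 kt
Leg 2: desired track 20.0°; wind correction +4.2° → command heading 24.2°, groundspeed 142.8 kt
Leg 3: desired track 138.4°; wind correction +8.3° → command heading 146.7°, groundspeed 98.7 kt
Leg 4: desired track 166.2°; wind correction +3.0° → command heading 169.2°, groundspeed 94.0 kt
Leg 5: desired track 256.4°; wind correction -12.1° → command heading 244.3°, groundspeed 110.2 kt
Leg 6: desired track 20.4°; wind correction +4.2° → command heading 24.6°, groundspeed 142.7 kt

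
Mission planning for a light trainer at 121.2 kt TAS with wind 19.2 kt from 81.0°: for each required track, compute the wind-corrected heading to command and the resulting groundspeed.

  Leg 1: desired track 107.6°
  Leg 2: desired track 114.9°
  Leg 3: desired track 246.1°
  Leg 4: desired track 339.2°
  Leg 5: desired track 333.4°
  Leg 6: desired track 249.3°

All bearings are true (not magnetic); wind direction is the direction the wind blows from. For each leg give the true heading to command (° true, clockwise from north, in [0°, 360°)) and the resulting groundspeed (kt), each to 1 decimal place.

Leg 1: heading=103.5°, groundspeed=103.7 kt
Leg 2: heading=109.8°, groundspeed=104.8 kt
Leg 3: heading=243.8°, groundspeed=139.7 kt
Leg 4: heading=348.1°, groundspeed=123.7 kt
Leg 5: heading=342.1°, groundspeed=125.6 kt
Leg 6: heading=247.5°, groundspeed=139.9 kt

Leg 1: desired track 107.6°; wind correction -4.1° → command heading 103.5°, groundspeed 103.7 kt
Leg 2: desired track 114.9°; wind correction -5.1° → command heading 109.8°, groundspeed 104.8 kt
Leg 3: desired track 246.1°; wind correction -2.3° → command heading 243.8°, groundspeed 139.7 kt
Leg 4: desired track 339.2°; wind correction +8.9° → command heading 348.1°, groundspeed 123.7 kt
Leg 5: desired track 333.4°; wind correction +8.7° → command heading 342.1°, groundspeed 125.6 kt
Leg 6: desired track 249.3°; wind correction -1.8° → command heading 247.5°, groundspeed 139.9 kt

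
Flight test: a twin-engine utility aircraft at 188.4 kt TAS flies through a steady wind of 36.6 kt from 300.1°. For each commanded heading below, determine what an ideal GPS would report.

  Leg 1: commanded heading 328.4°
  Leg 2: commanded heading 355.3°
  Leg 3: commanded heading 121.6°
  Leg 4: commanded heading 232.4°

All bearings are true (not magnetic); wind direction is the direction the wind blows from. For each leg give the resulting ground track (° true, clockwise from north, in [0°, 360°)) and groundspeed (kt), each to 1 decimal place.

Leg 1: track=334.7°, groundspeed=157.1 kt
Leg 2: track=5.5°, groundspeed=170.2 kt
Leg 3: track=121.4°, groundspeed=225.0 kt
Leg 4: track=221.4°, groundspeed=177.8 kt

Leg 1: heading 328.4°; drift +6.3° → track 334.7°, groundspeed 157.1 kt
Leg 2: heading 355.3°; drift +10.2° → track 5.5°, groundspeed 170.2 kt
Leg 3: heading 121.6°; drift -0.2° → track 121.4°, groundspeed 225.0 kt
Leg 4: heading 232.4°; drift -11.0° → track 221.4°, groundspeed 177.8 kt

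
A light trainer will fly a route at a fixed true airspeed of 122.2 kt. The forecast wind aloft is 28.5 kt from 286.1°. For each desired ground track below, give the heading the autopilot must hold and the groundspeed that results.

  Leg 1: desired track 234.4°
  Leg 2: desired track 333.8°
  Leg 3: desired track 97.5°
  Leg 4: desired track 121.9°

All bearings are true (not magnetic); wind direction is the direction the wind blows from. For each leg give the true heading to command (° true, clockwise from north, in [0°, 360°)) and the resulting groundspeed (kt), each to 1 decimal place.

Leg 1: heading=244.9°, groundspeed=102.5 kt
Leg 2: heading=323.9°, groundspeed=101.2 kt
Leg 3: heading=95.5°, groundspeed=150.3 kt
Leg 4: heading=125.5°, groundspeed=149.4 kt

Leg 1: desired track 234.4°; wind correction +10.5° → command heading 244.9°, groundspeed 102.5 kt
Leg 2: desired track 333.8°; wind correction -9.9° → command heading 323.9°, groundspeed 101.2 kt
Leg 3: desired track 97.5°; wind correction -2.0° → command heading 95.5°, groundspeed 150.3 kt
Leg 4: desired track 121.9°; wind correction +3.6° → command heading 125.5°, groundspeed 149.4 kt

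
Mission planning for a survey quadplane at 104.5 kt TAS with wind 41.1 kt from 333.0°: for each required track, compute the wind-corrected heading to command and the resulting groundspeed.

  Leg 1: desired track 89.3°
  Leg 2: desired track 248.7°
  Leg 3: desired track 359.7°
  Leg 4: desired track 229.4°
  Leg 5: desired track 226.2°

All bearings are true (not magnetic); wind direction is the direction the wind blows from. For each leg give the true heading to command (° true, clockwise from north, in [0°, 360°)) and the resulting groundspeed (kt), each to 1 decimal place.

Leg 1: desired track 89.3°; wind correction -20.6° → command heading 68.7°, groundspeed 116.0 kt
Leg 2: desired track 248.7°; wind correction +23.0° → command heading 271.7°, groundspeed 92.1 kt
Leg 3: desired track 359.7°; wind correction -10.2° → command heading 349.5°, groundspeed 66.1 kt
Leg 4: desired track 229.4°; wind correction +22.5° → command heading 251.9°, groundspeed 106.2 kt
Leg 5: desired track 226.2°; wind correction +22.1° → command heading 248.3°, groundspeed 108.7 kt

Leg 1: heading=68.7°, groundspeed=116.0 kt
Leg 2: heading=271.7°, groundspeed=92.1 kt
Leg 3: heading=349.5°, groundspeed=66.1 kt
Leg 4: heading=251.9°, groundspeed=106.2 kt
Leg 5: heading=248.3°, groundspeed=108.7 kt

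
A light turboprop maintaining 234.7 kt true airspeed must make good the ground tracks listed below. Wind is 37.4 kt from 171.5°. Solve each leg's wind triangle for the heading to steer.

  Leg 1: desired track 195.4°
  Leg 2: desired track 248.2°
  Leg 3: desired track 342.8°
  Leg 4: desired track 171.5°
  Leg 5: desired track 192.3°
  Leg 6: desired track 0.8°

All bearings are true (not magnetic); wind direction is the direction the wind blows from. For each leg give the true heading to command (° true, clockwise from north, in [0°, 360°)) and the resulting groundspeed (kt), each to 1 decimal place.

Leg 1: desired track 195.4°; wind correction -3.7° → command heading 191.7°, groundspeed 200.0 kt
Leg 2: desired track 248.2°; wind correction -8.9° → command heading 239.3°, groundspeed 223.3 kt
Leg 3: desired track 342.8°; wind correction -1.4° → command heading 341.4°, groundspeed 271.6 kt
Leg 4: desired track 171.5°; wind correction +0.0° → command heading 171.5°, groundspeed 197.3 kt
Leg 5: desired track 192.3°; wind correction -3.2° → command heading 189.1°, groundspeed 199.4 kt
Leg 6: desired track 0.8°; wind correction +1.5° → command heading 2.3°, groundspeed 271.5 kt

Leg 1: heading=191.7°, groundspeed=200.0 kt
Leg 2: heading=239.3°, groundspeed=223.3 kt
Leg 3: heading=341.4°, groundspeed=271.6 kt
Leg 4: heading=171.5°, groundspeed=197.3 kt
Leg 5: heading=189.1°, groundspeed=199.4 kt
Leg 6: heading=2.3°, groundspeed=271.5 kt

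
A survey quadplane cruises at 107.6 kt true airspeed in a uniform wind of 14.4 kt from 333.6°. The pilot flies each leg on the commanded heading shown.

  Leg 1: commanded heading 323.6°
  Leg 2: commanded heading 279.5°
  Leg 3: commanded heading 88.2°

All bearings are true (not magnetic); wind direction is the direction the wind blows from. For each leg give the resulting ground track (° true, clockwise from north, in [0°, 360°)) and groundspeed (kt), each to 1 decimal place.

Leg 1: track=322.1°, groundspeed=93.5 kt
Leg 2: track=272.8°, groundspeed=99.8 kt
Leg 3: track=94.8°, groundspeed=114.3 kt

Leg 1: heading 323.6°; drift -1.5° → track 322.1°, groundspeed 93.5 kt
Leg 2: heading 279.5°; drift -6.7° → track 272.8°, groundspeed 99.8 kt
Leg 3: heading 88.2°; drift +6.6° → track 94.8°, groundspeed 114.3 kt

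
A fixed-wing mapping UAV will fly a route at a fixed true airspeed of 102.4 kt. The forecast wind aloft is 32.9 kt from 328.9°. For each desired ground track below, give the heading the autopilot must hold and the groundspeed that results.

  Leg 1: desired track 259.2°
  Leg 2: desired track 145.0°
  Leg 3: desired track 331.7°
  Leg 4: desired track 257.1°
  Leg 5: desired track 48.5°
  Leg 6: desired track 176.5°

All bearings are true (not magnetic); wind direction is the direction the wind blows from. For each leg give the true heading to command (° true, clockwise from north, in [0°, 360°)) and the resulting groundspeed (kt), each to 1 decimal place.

Leg 1: heading=276.7°, groundspeed=86.2 kt
Leg 2: heading=143.7°, groundspeed=135.2 kt
Leg 3: heading=330.8°, groundspeed=69.5 kt
Leg 4: heading=274.9°, groundspeed=87.2 kt
Leg 5: heading=30.1°, groundspeed=91.2 kt
Leg 6: heading=185.1°, groundspeed=130.4 kt

Leg 1: desired track 259.2°; wind correction +17.5° → command heading 276.7°, groundspeed 86.2 kt
Leg 2: desired track 145.0°; wind correction -1.3° → command heading 143.7°, groundspeed 135.2 kt
Leg 3: desired track 331.7°; wind correction -0.9° → command heading 330.8°, groundspeed 69.5 kt
Leg 4: desired track 257.1°; wind correction +17.8° → command heading 274.9°, groundspeed 87.2 kt
Leg 5: desired track 48.5°; wind correction -18.4° → command heading 30.1°, groundspeed 91.2 kt
Leg 6: desired track 176.5°; wind correction +8.6° → command heading 185.1°, groundspeed 130.4 kt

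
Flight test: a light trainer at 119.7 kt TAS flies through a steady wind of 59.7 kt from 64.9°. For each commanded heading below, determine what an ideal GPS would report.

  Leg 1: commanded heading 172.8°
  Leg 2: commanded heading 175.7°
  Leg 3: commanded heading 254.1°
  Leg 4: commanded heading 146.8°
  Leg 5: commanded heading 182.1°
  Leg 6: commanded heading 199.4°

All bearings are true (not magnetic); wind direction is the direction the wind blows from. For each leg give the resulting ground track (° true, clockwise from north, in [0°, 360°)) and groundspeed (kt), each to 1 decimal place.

Leg 1: heading 172.8°; drift +22.4° → track 195.2°, groundspeed 149.3 kt
Leg 2: heading 175.7°; drift +21.6° → track 197.3°, groundspeed 151.6 kt
Leg 3: heading 254.1°; drift -3.1° → track 251.0°, groundspeed 178.9 kt
Leg 4: heading 146.8°; drift +28.0° → track 174.8°, groundspeed 126.0 kt
Leg 5: heading 182.1°; drift +19.9° → track 202.0°, groundspeed 156.3 kt
Leg 6: heading 199.4°; drift +14.8° → track 214.2°, groundspeed 167.1 kt

Leg 1: track=195.2°, groundspeed=149.3 kt
Leg 2: track=197.3°, groundspeed=151.6 kt
Leg 3: track=251.0°, groundspeed=178.9 kt
Leg 4: track=174.8°, groundspeed=126.0 kt
Leg 5: track=202.0°, groundspeed=156.3 kt
Leg 6: track=214.2°, groundspeed=167.1 kt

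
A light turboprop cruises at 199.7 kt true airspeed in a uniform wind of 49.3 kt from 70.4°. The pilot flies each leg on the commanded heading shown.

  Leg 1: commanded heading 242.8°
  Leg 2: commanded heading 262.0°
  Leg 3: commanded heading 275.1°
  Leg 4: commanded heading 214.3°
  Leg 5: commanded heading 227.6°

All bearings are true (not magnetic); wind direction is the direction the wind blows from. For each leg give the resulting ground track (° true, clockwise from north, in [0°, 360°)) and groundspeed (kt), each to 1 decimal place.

Leg 1: heading 242.8°; drift +1.5° → track 244.3°, groundspeed 248.7 kt
Leg 2: heading 262.0°; drift -2.3° → track 259.7°, groundspeed 248.2 kt
Leg 3: heading 275.1°; drift -4.8° → track 270.3°, groundspeed 245.4 kt
Leg 4: heading 214.3°; drift +6.9° → track 221.2°, groundspeed 241.3 kt
Leg 5: heading 227.6°; drift +4.5° → track 232.1°, groundspeed 245.9 kt

Leg 1: track=244.3°, groundspeed=248.7 kt
Leg 2: track=259.7°, groundspeed=248.2 kt
Leg 3: track=270.3°, groundspeed=245.4 kt
Leg 4: track=221.2°, groundspeed=241.3 kt
Leg 5: track=232.1°, groundspeed=245.9 kt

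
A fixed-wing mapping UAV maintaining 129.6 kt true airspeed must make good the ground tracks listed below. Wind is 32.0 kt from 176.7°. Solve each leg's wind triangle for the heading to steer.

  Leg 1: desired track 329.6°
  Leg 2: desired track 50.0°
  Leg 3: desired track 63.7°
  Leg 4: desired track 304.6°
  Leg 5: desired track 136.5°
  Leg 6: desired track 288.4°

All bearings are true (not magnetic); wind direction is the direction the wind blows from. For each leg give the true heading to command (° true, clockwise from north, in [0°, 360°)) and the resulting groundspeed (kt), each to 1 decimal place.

Leg 1: desired track 329.6°; wind correction -6.5° → command heading 323.1°, groundspeed 157.3 kt
Leg 2: desired track 50.0°; wind correction +11.4° → command heading 61.4°, groundspeed 146.2 kt
Leg 3: desired track 63.7°; wind correction +13.1° → command heading 76.8°, groundspeed 138.7 kt
Leg 4: desired track 304.6°; wind correction -11.2° → command heading 293.4°, groundspeed 146.8 kt
Leg 5: desired track 136.5°; wind correction +9.2° → command heading 145.7°, groundspeed 103.5 kt
Leg 6: desired track 288.4°; wind correction -13.3° → command heading 275.1°, groundspeed 138.0 kt

Leg 1: heading=323.1°, groundspeed=157.3 kt
Leg 2: heading=61.4°, groundspeed=146.2 kt
Leg 3: heading=76.8°, groundspeed=138.7 kt
Leg 4: heading=293.4°, groundspeed=146.8 kt
Leg 5: heading=145.7°, groundspeed=103.5 kt
Leg 6: heading=275.1°, groundspeed=138.0 kt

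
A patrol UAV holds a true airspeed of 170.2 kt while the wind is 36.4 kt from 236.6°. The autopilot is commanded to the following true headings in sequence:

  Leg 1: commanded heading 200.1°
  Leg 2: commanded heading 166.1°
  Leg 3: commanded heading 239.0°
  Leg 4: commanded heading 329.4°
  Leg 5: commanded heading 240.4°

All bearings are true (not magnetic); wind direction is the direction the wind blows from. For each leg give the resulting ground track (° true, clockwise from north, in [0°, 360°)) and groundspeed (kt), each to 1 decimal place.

Leg 1: track=191.4°, groundspeed=142.6 kt
Leg 2: track=153.9°, groundspeed=161.7 kt
Leg 3: track=239.7°, groundspeed=133.8 kt
Leg 4: track=341.3°, groundspeed=175.8 kt
Leg 5: track=241.4°, groundspeed=133.9 kt

Leg 1: heading 200.1°; drift -8.7° → track 191.4°, groundspeed 142.6 kt
Leg 2: heading 166.1°; drift -12.2° → track 153.9°, groundspeed 161.7 kt
Leg 3: heading 239.0°; drift +0.7° → track 239.7°, groundspeed 133.8 kt
Leg 4: heading 329.4°; drift +11.9° → track 341.3°, groundspeed 175.8 kt
Leg 5: heading 240.4°; drift +1.0° → track 241.4°, groundspeed 133.9 kt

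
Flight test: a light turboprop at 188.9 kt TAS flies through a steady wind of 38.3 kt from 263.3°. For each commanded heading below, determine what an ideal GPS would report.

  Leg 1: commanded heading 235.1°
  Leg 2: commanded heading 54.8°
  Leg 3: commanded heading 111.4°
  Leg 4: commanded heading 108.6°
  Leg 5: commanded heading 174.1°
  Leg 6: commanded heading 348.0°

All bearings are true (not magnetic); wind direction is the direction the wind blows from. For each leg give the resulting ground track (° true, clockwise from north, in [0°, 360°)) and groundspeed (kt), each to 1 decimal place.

Leg 1: heading 235.1°; drift -6.7° → track 228.4°, groundspeed 156.2 kt
Leg 2: heading 54.8°; drift +4.7° → track 59.5°, groundspeed 223.3 kt
Leg 3: heading 111.4°; drift -4.6° → track 106.8°, groundspeed 223.4 kt
Leg 4: heading 108.6°; drift -4.2° → track 104.4°, groundspeed 224.1 kt
Leg 5: heading 174.1°; drift -11.5° → track 162.6°, groundspeed 192.2 kt
Leg 6: heading 348.0°; drift +11.6° → track 359.6°, groundspeed 189.2 kt

Leg 1: track=228.4°, groundspeed=156.2 kt
Leg 2: track=59.5°, groundspeed=223.3 kt
Leg 3: track=106.8°, groundspeed=223.4 kt
Leg 4: track=104.4°, groundspeed=224.1 kt
Leg 5: track=162.6°, groundspeed=192.2 kt
Leg 6: track=359.6°, groundspeed=189.2 kt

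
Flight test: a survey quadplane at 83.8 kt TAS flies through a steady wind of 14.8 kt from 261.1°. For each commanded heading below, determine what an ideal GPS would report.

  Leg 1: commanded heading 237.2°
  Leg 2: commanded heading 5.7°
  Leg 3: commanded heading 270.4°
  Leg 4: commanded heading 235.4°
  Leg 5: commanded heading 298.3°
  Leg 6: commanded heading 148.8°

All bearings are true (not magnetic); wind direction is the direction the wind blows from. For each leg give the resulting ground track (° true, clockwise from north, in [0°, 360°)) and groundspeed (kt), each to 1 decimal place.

Leg 1: heading 237.2°; drift -4.9° → track 232.3°, groundspeed 70.5 kt
Leg 2: heading 5.7°; drift +9.3° → track 15.0°, groundspeed 88.7 kt
Leg 3: heading 270.4°; drift +2.0° → track 272.4°, groundspeed 69.2 kt
Leg 4: heading 235.4°; drift -5.2° → track 230.2°, groundspeed 70.8 kt
Leg 5: heading 298.3°; drift +7.1° → track 305.4°, groundspeed 72.6 kt
Leg 6: heading 148.8°; drift -8.7° → track 140.1°, groundspeed 90.5 kt

Leg 1: track=232.3°, groundspeed=70.5 kt
Leg 2: track=15.0°, groundspeed=88.7 kt
Leg 3: track=272.4°, groundspeed=69.2 kt
Leg 4: track=230.2°, groundspeed=70.8 kt
Leg 5: track=305.4°, groundspeed=72.6 kt
Leg 6: track=140.1°, groundspeed=90.5 kt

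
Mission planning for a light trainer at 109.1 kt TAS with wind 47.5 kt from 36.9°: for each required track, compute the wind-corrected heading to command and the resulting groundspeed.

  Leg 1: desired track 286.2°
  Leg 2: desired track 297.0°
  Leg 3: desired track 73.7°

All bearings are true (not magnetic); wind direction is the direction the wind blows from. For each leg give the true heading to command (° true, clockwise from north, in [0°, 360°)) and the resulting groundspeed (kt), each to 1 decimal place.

Leg 1: heading=310.2°, groundspeed=116.4 kt
Leg 2: heading=322.4°, groundspeed=106.7 kt
Leg 3: heading=58.6°, groundspeed=67.3 kt

Leg 1: desired track 286.2°; wind correction +24.0° → command heading 310.2°, groundspeed 116.4 kt
Leg 2: desired track 297.0°; wind correction +25.4° → command heading 322.4°, groundspeed 106.7 kt
Leg 3: desired track 73.7°; wind correction -15.1° → command heading 58.6°, groundspeed 67.3 kt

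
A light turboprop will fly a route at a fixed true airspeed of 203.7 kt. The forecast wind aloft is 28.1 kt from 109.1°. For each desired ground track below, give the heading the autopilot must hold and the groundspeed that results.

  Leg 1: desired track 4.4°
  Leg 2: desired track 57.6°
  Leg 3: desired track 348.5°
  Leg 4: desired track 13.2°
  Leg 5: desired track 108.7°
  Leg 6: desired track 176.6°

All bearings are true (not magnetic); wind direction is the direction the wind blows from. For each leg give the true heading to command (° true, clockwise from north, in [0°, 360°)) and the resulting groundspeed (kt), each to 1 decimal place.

Leg 1: heading=12.1°, groundspeed=209.0 kt
Leg 2: heading=63.8°, groundspeed=185.0 kt
Leg 3: heading=355.3°, groundspeed=216.6 kt
Leg 4: heading=21.1°, groundspeed=204.7 kt
Leg 5: heading=108.8°, groundspeed=175.6 kt
Leg 6: heading=169.3°, groundspeed=191.3 kt

Leg 1: desired track 4.4°; wind correction +7.7° → command heading 12.1°, groundspeed 209.0 kt
Leg 2: desired track 57.6°; wind correction +6.2° → command heading 63.8°, groundspeed 185.0 kt
Leg 3: desired track 348.5°; wind correction +6.8° → command heading 355.3°, groundspeed 216.6 kt
Leg 4: desired track 13.2°; wind correction +7.9° → command heading 21.1°, groundspeed 204.7 kt
Leg 5: desired track 108.7°; wind correction +0.1° → command heading 108.8°, groundspeed 175.6 kt
Leg 6: desired track 176.6°; wind correction -7.3° → command heading 169.3°, groundspeed 191.3 kt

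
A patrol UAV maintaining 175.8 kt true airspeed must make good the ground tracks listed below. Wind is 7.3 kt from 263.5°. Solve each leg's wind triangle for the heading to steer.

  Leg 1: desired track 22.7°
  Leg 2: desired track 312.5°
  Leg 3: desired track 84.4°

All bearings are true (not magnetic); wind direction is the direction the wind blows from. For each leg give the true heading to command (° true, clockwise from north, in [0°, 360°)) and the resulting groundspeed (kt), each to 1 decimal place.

Leg 1: desired track 22.7°; wind correction -2.1° → command heading 20.6°, groundspeed 179.2 kt
Leg 2: desired track 312.5°; wind correction -1.8° → command heading 310.7°, groundspeed 170.9 kt
Leg 3: desired track 84.4°; wind correction +0.0° → command heading 84.4°, groundspeed 183.1 kt

Leg 1: heading=20.6°, groundspeed=179.2 kt
Leg 2: heading=310.7°, groundspeed=170.9 kt
Leg 3: heading=84.4°, groundspeed=183.1 kt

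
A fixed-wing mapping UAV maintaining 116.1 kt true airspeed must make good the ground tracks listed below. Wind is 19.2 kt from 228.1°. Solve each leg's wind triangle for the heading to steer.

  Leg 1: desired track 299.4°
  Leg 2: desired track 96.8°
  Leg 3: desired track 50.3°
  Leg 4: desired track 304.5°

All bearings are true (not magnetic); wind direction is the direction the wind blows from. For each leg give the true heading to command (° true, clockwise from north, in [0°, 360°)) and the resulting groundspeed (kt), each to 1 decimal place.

Leg 1: heading=290.4°, groundspeed=108.5 kt
Leg 2: heading=103.9°, groundspeed=127.9 kt
Leg 3: heading=50.7°, groundspeed=135.3 kt
Leg 4: heading=295.3°, groundspeed=110.1 kt

Leg 1: desired track 299.4°; wind correction -9.0° → command heading 290.4°, groundspeed 108.5 kt
Leg 2: desired track 96.8°; wind correction +7.1° → command heading 103.9°, groundspeed 127.9 kt
Leg 3: desired track 50.3°; wind correction +0.4° → command heading 50.7°, groundspeed 135.3 kt
Leg 4: desired track 304.5°; wind correction -9.2° → command heading 295.3°, groundspeed 110.1 kt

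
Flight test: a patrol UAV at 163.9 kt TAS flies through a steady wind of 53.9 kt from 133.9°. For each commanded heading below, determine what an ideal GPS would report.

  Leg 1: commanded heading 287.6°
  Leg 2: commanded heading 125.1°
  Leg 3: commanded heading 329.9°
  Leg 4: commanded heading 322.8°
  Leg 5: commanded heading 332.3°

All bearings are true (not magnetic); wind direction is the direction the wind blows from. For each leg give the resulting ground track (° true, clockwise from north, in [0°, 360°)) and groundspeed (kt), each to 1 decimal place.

Leg 1: track=294.0°, groundspeed=213.6 kt
Leg 2: track=120.8°, groundspeed=110.9 kt
Leg 3: track=326.0°, groundspeed=216.2 kt
Leg 4: track=320.6°, groundspeed=217.3 kt
Leg 5: track=327.8°, groundspeed=215.7 kt

Leg 1: heading 287.6°; drift +6.4° → track 294.0°, groundspeed 213.6 kt
Leg 2: heading 125.1°; drift -4.3° → track 120.8°, groundspeed 110.9 kt
Leg 3: heading 329.9°; drift -3.9° → track 326.0°, groundspeed 216.2 kt
Leg 4: heading 322.8°; drift -2.2° → track 320.6°, groundspeed 217.3 kt
Leg 5: heading 332.3°; drift -4.5° → track 327.8°, groundspeed 215.7 kt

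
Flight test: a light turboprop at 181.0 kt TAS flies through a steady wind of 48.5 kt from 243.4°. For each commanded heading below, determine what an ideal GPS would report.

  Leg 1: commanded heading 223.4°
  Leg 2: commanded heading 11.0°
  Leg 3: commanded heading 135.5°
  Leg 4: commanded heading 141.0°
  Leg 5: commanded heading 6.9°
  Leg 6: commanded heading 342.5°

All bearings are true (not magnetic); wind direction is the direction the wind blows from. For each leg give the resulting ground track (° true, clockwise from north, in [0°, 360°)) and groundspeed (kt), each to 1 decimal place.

Leg 1: heading 223.4°; drift -7.0° → track 216.4°, groundspeed 136.4 kt
Leg 2: heading 11.0°; drift +10.3° → track 21.3°, groundspeed 214.1 kt
Leg 3: heading 135.5°; drift -13.3° → track 122.2°, groundspeed 201.3 kt
Leg 4: heading 141.0°; drift -13.9° → track 127.1°, groundspeed 197.2 kt
Leg 5: heading 6.9°; drift +11.0° → track 17.9°, groundspeed 211.7 kt
Leg 6: heading 342.5°; drift +14.2° → track 356.7°, groundspeed 194.7 kt

Leg 1: track=216.4°, groundspeed=136.4 kt
Leg 2: track=21.3°, groundspeed=214.1 kt
Leg 3: track=122.2°, groundspeed=201.3 kt
Leg 4: track=127.1°, groundspeed=197.2 kt
Leg 5: track=17.9°, groundspeed=211.7 kt
Leg 6: track=356.7°, groundspeed=194.7 kt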